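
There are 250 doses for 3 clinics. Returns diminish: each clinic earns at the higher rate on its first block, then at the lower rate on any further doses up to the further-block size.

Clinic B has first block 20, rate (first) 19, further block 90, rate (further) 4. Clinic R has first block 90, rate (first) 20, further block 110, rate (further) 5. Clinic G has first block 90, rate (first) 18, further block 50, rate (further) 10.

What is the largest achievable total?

Treat each block as its own option and order by rate: Clinic R/first 20 > Clinic B/first 19 > Clinic G/first 18 > Clinic G/second 10 > Clinic R/second 5 > Clinic B/second 4.
Clinic R/first (20): +90 — 160 left.
Clinic B/first (19): +20 — 140 left.
Clinic G first at 18: fill all 90 — 50 left.
Clinic G second at 10: fill all 50 — 0 left.
Total = 20×90 + 19×20 + 18×90 + 10×50 = 4300.

4300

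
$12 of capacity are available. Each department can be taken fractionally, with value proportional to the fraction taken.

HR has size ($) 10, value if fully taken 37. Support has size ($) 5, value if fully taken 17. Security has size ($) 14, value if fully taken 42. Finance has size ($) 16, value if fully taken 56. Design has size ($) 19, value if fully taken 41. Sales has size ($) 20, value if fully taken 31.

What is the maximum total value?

44

Best value per unit of size first: HR 37/10≈3.7, Finance 56/16≈3.5, Support 17/5≈3.4, Security 42/14≈3, Design 41/19≈2.16, Sales 31/20≈1.55.
Take all of HR (10 $, value 37) ; 2 $ left.
2 $ left: a 2/16 share of Finance gives 56×2/16 = 7.
Total value = 44.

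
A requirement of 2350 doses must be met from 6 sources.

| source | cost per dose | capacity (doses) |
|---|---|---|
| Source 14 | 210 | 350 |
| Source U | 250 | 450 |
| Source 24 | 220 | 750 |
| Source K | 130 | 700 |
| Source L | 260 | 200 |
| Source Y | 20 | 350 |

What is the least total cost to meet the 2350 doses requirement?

386500

Use sources in increasing cost order.
Source Y (20): use full 350 — 2000 doses to go.
Source K at 130: take all 700 doses — 1300 still needed.
Take 350 from Source 14 at 210 — need 950 more.
Source 24 at 220: take all 750 doses — 200 still needed.
Source U at 250: take 200 of its 450 — requirement met.
Source L: unused.
Cost = 350×20 + 700×130 + 350×210 + 750×220 + 200×250 = 386500.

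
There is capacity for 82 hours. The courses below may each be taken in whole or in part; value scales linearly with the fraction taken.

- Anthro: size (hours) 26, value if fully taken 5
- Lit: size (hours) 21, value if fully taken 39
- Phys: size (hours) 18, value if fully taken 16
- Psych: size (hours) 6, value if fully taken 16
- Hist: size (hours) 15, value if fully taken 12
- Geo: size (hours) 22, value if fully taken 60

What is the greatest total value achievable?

Best value per unit of size first: Geo 60/22≈2.73, Psych 16/6≈2.67, Lit 39/21≈1.86, Phys 16/18≈0.889, Hist 12/15≈0.8, Anthro 5/26≈0.192.
Take all of Geo (22 hours, value 60) ; 60 hours left.
All 6 hours of Psych fit (value 16) ; 54 remain.
Lit: take in full, 21 hours for value 39 ; 33 left.
Take all of Phys (18 hours, value 16) ; 15 hours left.
Hist: take in full, 15 hours for value 12 ; 0 left.
Total value = 143.

143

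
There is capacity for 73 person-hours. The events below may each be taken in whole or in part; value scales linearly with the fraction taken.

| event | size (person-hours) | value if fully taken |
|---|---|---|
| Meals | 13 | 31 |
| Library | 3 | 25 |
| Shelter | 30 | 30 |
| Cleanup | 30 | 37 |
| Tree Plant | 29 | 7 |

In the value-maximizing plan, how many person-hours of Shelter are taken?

Rank by value-to-size ratio: Library 25/3≈8.33, Meals 31/13≈2.38, Cleanup 37/30≈1.23, Shelter 30/30≈1, Tree Plant 7/29≈0.241.
Take all of Library (3 person-hours, value 25) → 70 person-hours left.
Take all of Meals (13 person-hours, value 31) → 57 person-hours left.
Cleanup: take in full, 30 person-hours for value 37 → 27 left.
Only 27 person-hours remain; take 27/30 of Shelter for value 30×27/30 = 27.

27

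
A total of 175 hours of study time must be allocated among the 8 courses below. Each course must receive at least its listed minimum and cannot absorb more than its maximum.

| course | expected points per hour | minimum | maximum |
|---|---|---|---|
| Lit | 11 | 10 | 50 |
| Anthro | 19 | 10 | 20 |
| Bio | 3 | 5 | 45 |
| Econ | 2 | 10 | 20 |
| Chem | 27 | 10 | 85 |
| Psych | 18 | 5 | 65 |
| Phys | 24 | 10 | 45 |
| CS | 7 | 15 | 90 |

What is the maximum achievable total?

Meeting every minimum uses 10+10+5+10+10+5+10+15 = 75 hours, leaving 100.
Order the courses by expected points per hour: Chem 27 > Phys 24 > Anthro 19 > Psych 18 > Lit 11 > CS 7 > Bio 3 > Econ 2.
Give Chem 75 more to hit its cap of 85 → 25 left.
Phys: +25 (room for 35) → 35. Pool exhausted.
Total = 11×10 + 19×10 + 3×5 + 2×10 + 27×85 + 18×5 + 24×35 + 7×15 = 3665.

3665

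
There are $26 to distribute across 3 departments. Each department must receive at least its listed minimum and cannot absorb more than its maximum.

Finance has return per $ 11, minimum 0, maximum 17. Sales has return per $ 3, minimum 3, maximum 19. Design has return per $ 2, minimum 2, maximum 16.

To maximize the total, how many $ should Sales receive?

7

Meeting every minimum uses 0+3+2 = 5 $, leaving 21.
Rank by return per $: Finance 11 > Sales 3 > Design 2.
Finance: +17 to 17 (cap) → 4 left.
Sales: +4 (room for 16) → 7. Pool exhausted.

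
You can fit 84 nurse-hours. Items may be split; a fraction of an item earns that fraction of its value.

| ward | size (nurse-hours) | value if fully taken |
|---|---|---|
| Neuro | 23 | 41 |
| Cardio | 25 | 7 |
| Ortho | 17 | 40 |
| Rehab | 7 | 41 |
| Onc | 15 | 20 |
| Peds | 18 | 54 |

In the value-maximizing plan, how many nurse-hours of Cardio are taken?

Sort by value density: Rehab 41/7≈5.86, Peds 54/18≈3, Ortho 40/17≈2.35, Neuro 41/23≈1.78, Onc 20/15≈1.33, Cardio 7/25≈0.28.
Take all of Rehab (7 nurse-hours, value 41) ; 77 nurse-hours left.
Peds: take in full, 18 nurse-hours for value 54 ; 59 left.
Take all of Ortho (17 nurse-hours, value 40) ; 42 nurse-hours left.
All 23 nurse-hours of Neuro fit (value 41) ; 19 remain.
Onc: take in full, 15 nurse-hours for value 20 ; 4 left.
4 nurse-hours left: a 4/25 share of Cardio gives 7×4/25 = 1.12.

4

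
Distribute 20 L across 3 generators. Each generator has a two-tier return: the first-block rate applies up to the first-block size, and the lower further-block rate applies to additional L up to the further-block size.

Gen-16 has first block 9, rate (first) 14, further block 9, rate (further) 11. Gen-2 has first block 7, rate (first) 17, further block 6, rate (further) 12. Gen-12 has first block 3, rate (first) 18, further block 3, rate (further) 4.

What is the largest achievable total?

Rank every tier by rate: Gen-12/first 18 > Gen-2/first 17 > Gen-16/first 14 > Gen-2/second 12 > Gen-16/second 11 > Gen-12/second 4.
Gen-12 first at 18: fill all 3 ; 17 left.
Gen-2/first (17): +7 ; 10 left.
Gen-16 first at 14: fill all 9 ; 1 left.
Gen-2 second at 12: only 1 left, fill 1.
Total = 18×3 + 17×7 + 14×9 + 12×1 = 311.

311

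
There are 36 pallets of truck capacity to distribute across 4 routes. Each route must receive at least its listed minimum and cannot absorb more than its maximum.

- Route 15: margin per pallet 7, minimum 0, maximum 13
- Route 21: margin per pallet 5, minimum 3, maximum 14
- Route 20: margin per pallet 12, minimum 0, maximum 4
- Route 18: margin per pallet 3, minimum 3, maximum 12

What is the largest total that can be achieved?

Meeting every minimum uses 0+3+0+3 = 6 pallets, leaving 30.
Order the routes by margin per pallet: Route 20 12 > Route 15 7 > Route 21 5 > Route 18 3.
Give Route 20 4 more to hit its cap of 4 — 26 left.
Give Route 15 13 more to hit its cap of 13 — 13 left.
Route 21: +11 to 14 (cap) — 2 left.
Route 18: +2 (room for 9) → 5. Pool exhausted.
Total = 7×13 + 5×14 + 12×4 + 3×5 = 224.

224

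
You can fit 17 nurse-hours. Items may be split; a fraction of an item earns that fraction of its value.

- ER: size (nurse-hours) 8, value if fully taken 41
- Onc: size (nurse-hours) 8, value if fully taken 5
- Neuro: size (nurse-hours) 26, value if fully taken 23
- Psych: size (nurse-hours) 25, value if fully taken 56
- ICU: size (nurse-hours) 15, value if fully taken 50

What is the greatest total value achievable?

Best value per unit of size first: ER 41/8≈5.12, ICU 50/15≈3.33, Psych 56/25≈2.24, Neuro 23/26≈0.885, Onc 5/8≈0.625.
All 8 nurse-hours of ER fit (value 41) → 9 remain.
Only 9 nurse-hours remain; take 9/15 of ICU for value 50×9/15 = 30.
Total value = 71.

71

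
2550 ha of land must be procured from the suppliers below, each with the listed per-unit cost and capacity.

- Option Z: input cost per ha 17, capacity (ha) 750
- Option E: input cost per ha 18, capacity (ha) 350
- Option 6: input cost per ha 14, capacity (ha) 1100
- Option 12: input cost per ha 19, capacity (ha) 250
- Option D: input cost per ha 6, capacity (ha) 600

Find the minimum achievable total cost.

33550

Use suppliers in increasing cost order.
Option D at 6: take all 600 ha → 1950 still needed.
Take 1100 from Option 6 at 14 → need 850 more.
Option Z (17): use full 750 → 100 ha to go.
Option E at 18: take 100 of its 350 → requirement met.
Option 12: unused.
Cost = 600×6 + 1100×14 + 750×17 + 100×18 = 33550.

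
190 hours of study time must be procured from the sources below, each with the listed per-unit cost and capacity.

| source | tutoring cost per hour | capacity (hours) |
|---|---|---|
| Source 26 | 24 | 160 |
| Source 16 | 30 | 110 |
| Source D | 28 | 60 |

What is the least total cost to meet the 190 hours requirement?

4680

Use sources in increasing cost order.
Take 160 from Source 26 at 24 ; need 30 more.
Take 30 from Source D at 28 to finish.
Source 16: unused.
Cost = 160×24 + 30×28 = 4680.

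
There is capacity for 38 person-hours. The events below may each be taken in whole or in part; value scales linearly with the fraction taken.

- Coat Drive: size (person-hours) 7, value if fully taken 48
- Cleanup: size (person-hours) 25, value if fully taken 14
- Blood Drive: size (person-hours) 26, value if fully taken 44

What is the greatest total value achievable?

94.8

Best value per unit of size first: Coat Drive 48/7≈6.86, Blood Drive 44/26≈1.69, Cleanup 14/25≈0.56.
Coat Drive: take in full, 7 person-hours for value 48 — 31 left.
All 26 person-hours of Blood Drive fit (value 44) — 5 remain.
Fill the last 5 person-hours with part of Cleanup: 5/25 of it earns 2.8.
Total value = 94.8.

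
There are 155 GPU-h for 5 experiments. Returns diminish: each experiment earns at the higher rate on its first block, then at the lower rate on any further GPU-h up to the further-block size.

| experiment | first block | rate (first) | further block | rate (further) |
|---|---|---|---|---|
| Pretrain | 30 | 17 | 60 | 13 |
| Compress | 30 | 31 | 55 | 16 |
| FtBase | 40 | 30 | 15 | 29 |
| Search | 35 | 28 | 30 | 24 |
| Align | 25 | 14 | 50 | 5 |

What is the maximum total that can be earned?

Order all 10 blocks by rate: Compress/tier1 31 > FtBase/tier1 30 > FtBase/tier2 29 > Search/tier1 28 > Search/tier2 24 > Pretrain/tier1 17 > Compress/tier2 16 > Align/tier1 14 > Pretrain/tier2 13 > Align/tier2 5.
Compress/tier1 (31): +30 → 125 left.
Fill FtBase tier1 block (40 at 30) → 85 left.
FtBase tier2 at 29: fill all 15 → 70 left.
Fill Search tier1 block (35 at 28) → 35 left.
Search tier2 at 24: fill all 30 → 5 left.
Pretrain tier1 at 17: only 5 left, fill 5.
Total = 31×30 + 30×40 + 29×15 + 28×35 + 24×30 + 17×5 = 4350.

4350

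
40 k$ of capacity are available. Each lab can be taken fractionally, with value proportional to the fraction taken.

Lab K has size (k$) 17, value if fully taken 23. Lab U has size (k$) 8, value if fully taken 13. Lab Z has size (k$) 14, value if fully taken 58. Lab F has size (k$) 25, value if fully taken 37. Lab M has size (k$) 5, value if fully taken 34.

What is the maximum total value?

Best value per unit of size first: Lab M 34/5≈6.8, Lab Z 58/14≈4.14, Lab U 13/8≈1.62, Lab F 37/25≈1.48, Lab K 23/17≈1.35.
Lab M: take in full, 5 k$ for value 34 ; 35 left.
All 14 k$ of Lab Z fit (value 58) ; 21 remain.
Take all of Lab U (8 k$, value 13) ; 13 k$ left.
Only 13 k$ remain; take 13/25 of Lab F for value 37×13/25 = 19.24.
Total value = 124.24.

124.24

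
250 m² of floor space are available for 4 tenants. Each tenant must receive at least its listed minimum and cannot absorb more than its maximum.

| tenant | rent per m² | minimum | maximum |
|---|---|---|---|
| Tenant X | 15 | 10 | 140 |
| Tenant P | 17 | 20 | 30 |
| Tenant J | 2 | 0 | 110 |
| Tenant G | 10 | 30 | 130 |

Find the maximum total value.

Meeting every minimum uses 10+20+0+30 = 60 m², leaving 190.
Highest rent per m² first: Tenant P 17 > Tenant X 15 > Tenant G 10 > Tenant J 2.
Give Tenant P 10 more to hit its cap of 30 — 180 left.
Give Tenant X 130 more to hit its cap of 140 — 50 left.
Tenant G has room for 100 more but only 50 remain, so it gets 80.
Total = 15×140 + 17×30 + 10×80 = 3410.

3410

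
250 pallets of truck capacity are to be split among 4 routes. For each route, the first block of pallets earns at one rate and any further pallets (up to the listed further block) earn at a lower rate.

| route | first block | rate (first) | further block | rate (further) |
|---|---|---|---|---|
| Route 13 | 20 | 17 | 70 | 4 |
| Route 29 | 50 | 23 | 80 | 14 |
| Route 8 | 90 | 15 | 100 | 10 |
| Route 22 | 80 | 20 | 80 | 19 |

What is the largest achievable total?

Treat each block as its own option and order by rate: Route 29/tier1 23 > Route 22/tier1 20 > Route 22/tier2 19 > Route 13/tier1 17 > Route 8/tier1 15 > Route 29/tier2 14 > Route 8/tier2 10 > Route 13/tier2 4.
Route 29 tier1 at 23: fill all 50 — 200 left.
Fill Route 22 tier1 block (80 at 20) — 120 left.
Route 22/tier2 (19): +80 — 40 left.
Fill Route 13 tier1 block (20 at 17) — 20 left.
Route 8/tier1: +20 of 90 at 15; pool empty.
Total = 23×50 + 20×80 + 19×80 + 17×20 + 15×20 = 4910.

4910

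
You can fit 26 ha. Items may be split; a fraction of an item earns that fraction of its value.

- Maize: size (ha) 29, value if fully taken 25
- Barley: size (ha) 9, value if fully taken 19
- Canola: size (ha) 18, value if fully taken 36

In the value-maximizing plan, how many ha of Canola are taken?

Best value per unit of size first: Barley 19/9≈2.11, Canola 36/18≈2, Maize 25/29≈0.862.
Take all of Barley (9 ha, value 19) → 17 ha left.
17 ha left: a 17/18 share of Canola gives 36×17/18 = 34.

17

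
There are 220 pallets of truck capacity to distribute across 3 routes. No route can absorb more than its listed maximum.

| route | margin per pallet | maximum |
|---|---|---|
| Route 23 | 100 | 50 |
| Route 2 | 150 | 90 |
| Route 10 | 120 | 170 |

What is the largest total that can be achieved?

29100

Order the routes by margin per pallet: Route 2 150 > Route 10 120 > Route 23 100.
Give Route 2 90 to hit its cap of 90 → 130 left.
Only 130 left; Route 10 takes them to reach 130.
Total = 150×90 + 120×130 = 29100.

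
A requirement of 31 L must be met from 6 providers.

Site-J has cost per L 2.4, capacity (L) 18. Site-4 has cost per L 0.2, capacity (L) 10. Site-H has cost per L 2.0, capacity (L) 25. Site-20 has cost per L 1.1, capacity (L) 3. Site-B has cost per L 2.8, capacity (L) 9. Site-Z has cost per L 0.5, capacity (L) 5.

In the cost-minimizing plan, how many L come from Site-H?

Use providers in increasing cost order.
Take 10 from Site-4 at 0.2 ; need 21 more.
Site-Z at 0.5: take all 5 L ; 16 still needed.
Site-20 (1.1): use full 3 ; 13 L to go.
Site-H (2.0): take the remaining 13 ; done.
Site-J, Site-B: unused.

13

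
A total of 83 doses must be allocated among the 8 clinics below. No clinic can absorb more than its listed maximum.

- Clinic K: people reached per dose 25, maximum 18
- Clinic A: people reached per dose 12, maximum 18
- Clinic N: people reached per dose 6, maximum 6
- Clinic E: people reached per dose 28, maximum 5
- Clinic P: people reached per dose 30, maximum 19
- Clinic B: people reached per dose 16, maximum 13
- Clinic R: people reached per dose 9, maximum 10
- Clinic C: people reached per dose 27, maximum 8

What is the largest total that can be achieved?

1818

Order the clinics by people reached per dose: Clinic P 30 > Clinic E 28 > Clinic C 27 > Clinic K 25 > Clinic B 16 > Clinic A 12 > Clinic R 9 > Clinic N 6.
Give Clinic P 19 to hit its cap of 19 — 64 left.
Clinic E takes 5 to reach its cap of 5 — 59 left.
Give Clinic C 8 to hit its cap of 8 — 51 left.
Clinic K takes 18 to reach its cap of 18 — 33 left.
Clinic B: +13 to 13 (cap) — 20 left.
Clinic A takes 18 to reach its cap of 18 — 2 left.
Clinic R: +2 (room for 10) → 2. Pool exhausted.
Total = 25×18 + 12×18 + 28×5 + 30×19 + 16×13 + 9×2 + 27×8 = 1818.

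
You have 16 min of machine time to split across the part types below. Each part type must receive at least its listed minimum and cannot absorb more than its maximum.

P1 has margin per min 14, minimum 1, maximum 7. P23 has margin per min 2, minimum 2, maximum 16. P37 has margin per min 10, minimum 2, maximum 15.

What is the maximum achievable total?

Meeting every minimum uses 1+2+2 = 5 min, leaving 11.
Rank by margin per min: P1 14 > P37 10 > P23 2.
Give P1 6 more to hit its cap of 7 → 5 left.
P37: +5 (room for 13) → 7. Pool exhausted.
Total = 14×7 + 2×2 + 10×7 = 172.

172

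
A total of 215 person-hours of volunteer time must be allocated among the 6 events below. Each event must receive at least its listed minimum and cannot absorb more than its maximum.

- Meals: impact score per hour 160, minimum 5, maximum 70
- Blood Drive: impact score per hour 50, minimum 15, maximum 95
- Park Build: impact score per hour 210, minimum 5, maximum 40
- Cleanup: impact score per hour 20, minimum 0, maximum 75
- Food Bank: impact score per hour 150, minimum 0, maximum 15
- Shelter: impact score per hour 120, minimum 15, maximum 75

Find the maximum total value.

Meeting every minimum uses 5+15+5+0+0+15 = 40 person-hours, leaving 175.
Highest impact score per hour first: Park Build 210 > Meals 160 > Food Bank 150 > Shelter 120 > Blood Drive 50 > Cleanup 20.
Park Build: +35 to 40 (cap) → 140 left.
Give Meals 65 more to hit its cap of 70 → 75 left.
Give Food Bank 15 more to hit its cap of 15 → 60 left.
Shelter takes 60 more to reach its cap of 75 → 0 left.
Total = 160×70 + 50×15 + 210×40 + 150×15 + 120×75 = 31600.

31600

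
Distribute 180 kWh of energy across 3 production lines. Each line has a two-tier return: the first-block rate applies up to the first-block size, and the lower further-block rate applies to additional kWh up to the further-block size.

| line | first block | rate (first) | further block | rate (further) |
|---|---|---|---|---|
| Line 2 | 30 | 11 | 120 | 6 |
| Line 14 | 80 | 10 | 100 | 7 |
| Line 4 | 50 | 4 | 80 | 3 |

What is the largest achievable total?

1620

Treat each block as its own option and order by rate: Line 2/first 11 > Line 14/first 10 > Line 14/second 7 > Line 2/second 6 > Line 4/first 4 > Line 4/second 3.
Fill Line 2 first block (30 at 11) ; 150 left.
Line 14/first (10): +80 ; 70 left.
Line 14/second: +70 of 100 at 7; pool empty.
Total = 11×30 + 10×80 + 7×70 = 1620.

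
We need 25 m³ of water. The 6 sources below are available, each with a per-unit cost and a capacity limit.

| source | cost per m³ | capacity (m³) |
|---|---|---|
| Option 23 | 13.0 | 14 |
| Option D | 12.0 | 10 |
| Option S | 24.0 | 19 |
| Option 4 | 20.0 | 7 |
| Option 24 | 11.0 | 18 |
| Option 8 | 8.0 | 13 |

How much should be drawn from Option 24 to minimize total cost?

Use sources in increasing cost order.
Option 8 at 8.0: take all 13 m³ ; 12 still needed.
Option 24 at 11.0: take 12 of its 18 ; requirement met.
Option D, Option 23, Option 4, Option S: unused.

12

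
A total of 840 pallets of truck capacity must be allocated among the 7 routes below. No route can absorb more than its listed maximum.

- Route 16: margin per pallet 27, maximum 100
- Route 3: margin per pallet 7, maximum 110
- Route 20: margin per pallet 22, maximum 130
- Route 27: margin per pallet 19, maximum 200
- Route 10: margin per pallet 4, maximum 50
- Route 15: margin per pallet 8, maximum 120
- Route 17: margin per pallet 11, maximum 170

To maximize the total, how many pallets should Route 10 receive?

10

Order the routes by margin per pallet: Route 16 27 > Route 20 22 > Route 27 19 > Route 17 11 > Route 15 8 > Route 3 7 > Route 10 4.
Give Route 16 100 to hit its cap of 100 → 740 left.
Route 20: +130 to 130 (cap) → 610 left.
Give Route 27 200 to hit its cap of 200 → 410 left.
Give Route 17 170 to hit its cap of 170 → 240 left.
Route 15: +120 to 120 (cap) → 120 left.
Give Route 3 110 to hit its cap of 110 → 10 left.
Only 10 left; Route 10 takes them to reach 10.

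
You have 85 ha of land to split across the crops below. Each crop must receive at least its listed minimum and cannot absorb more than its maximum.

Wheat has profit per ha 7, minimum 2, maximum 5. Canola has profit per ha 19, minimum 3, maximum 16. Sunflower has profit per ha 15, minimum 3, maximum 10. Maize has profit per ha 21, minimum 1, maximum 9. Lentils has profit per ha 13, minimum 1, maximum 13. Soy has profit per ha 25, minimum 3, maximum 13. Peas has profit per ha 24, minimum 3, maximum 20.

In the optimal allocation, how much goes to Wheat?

Meeting every minimum uses 2+3+3+1+1+3+3 = 16 ha, leaving 69.
Order the crops by profit per ha: Soy 25 > Peas 24 > Maize 21 > Canola 19 > Sunflower 15 > Lentils 13 > Wheat 7.
Soy takes 10 more to reach its cap of 13 ; 59 left.
Peas takes 17 more to reach its cap of 20 ; 42 left.
Maize takes 8 more to reach its cap of 9 ; 34 left.
Canola takes 13 more to reach its cap of 16 ; 21 left.
Sunflower takes 7 more to reach its cap of 10 ; 14 left.
Give Lentils 12 more to hit its cap of 13 ; 2 left.
Only 2 left; Wheat takes them to reach 4.

4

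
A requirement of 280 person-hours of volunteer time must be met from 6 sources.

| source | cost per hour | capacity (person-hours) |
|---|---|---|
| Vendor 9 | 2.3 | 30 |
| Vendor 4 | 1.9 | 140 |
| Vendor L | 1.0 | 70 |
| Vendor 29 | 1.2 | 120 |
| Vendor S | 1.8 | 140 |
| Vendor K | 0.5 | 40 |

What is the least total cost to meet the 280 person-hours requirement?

324

Cheapest first:
Take 40 from Vendor K at 0.5 ; need 240 more.
Vendor L at 1.0: take all 70 person-hours ; 170 still needed.
Vendor 29 (1.2): use full 120 ; 50 person-hours to go.
Vendor S (1.8): take the remaining 50 ; done.
Vendor 4, Vendor 9: unused.
Cost = 40×0.5 + 70×1.0 + 120×1.2 + 50×1.8 = 324.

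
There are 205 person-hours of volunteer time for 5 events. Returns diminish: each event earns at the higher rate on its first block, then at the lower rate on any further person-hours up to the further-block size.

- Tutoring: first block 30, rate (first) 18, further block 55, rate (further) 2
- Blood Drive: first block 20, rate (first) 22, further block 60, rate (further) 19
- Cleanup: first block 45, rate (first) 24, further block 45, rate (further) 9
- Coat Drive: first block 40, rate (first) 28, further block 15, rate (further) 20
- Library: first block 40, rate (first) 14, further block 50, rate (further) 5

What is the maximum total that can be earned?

4530

Order all 10 blocks by rate: Coat Drive/first 28 > Cleanup/first 24 > Blood Drive/first 22 > Coat Drive/second 20 > Blood Drive/second 19 > Tutoring/first 18 > Library/first 14 > Cleanup/second 9 > Library/second 5 > Tutoring/second 2.
Fill Coat Drive first block (40 at 28) ; 165 left.
Cleanup/first (24): +45 ; 120 left.
Fill Blood Drive first block (20 at 22) ; 100 left.
Fill Coat Drive second block (15 at 20) ; 85 left.
Fill Blood Drive second block (60 at 19) ; 25 left.
Tutoring first at 18: only 25 left, fill 25.
Total = 28×40 + 24×45 + 22×20 + 20×15 + 19×60 + 18×25 = 4530.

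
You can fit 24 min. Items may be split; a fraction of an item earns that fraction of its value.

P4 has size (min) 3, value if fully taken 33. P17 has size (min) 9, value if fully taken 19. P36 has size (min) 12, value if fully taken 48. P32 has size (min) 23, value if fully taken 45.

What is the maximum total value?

Rank by value-to-size ratio: P4 33/3≈11, P36 48/12≈4, P17 19/9≈2.11, P32 45/23≈1.96.
All 3 min of P4 fit (value 33) ; 21 remain.
Take all of P36 (12 min, value 48) ; 9 min left.
P17: take in full, 9 min for value 19 ; 0 left.
Total value = 100.

100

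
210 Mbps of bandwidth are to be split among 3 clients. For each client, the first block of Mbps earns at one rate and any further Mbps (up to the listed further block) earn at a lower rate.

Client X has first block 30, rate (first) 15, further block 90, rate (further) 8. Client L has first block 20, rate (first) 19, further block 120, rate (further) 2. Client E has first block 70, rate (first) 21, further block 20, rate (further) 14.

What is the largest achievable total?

3140

Rank every tier by rate: Client E/tier1 21 > Client L/tier1 19 > Client X/tier1 15 > Client E/tier2 14 > Client X/tier2 8 > Client L/tier2 2.
Fill Client E tier1 block (70 at 21) ; 140 left.
Fill Client L tier1 block (20 at 19) ; 120 left.
Client X tier1 at 15: fill all 30 ; 90 left.
Client E/tier2 (14): +20 ; 70 left.
Client X/tier2: +70 of 90 at 8; pool empty.
Total = 21×70 + 19×20 + 15×30 + 14×20 + 8×70 = 3140.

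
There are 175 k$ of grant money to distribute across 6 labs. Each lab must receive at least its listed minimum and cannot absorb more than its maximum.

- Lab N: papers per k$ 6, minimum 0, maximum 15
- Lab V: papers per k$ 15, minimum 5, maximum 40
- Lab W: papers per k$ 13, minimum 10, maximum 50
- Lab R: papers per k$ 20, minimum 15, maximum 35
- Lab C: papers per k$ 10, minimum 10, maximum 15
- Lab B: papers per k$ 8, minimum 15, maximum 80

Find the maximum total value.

Meeting every minimum uses 0+5+10+15+10+15 = 55 k$, leaving 120.
Order the labs by papers per k$: Lab R 20 > Lab V 15 > Lab W 13 > Lab C 10 > Lab B 8 > Lab N 6.
Lab R: +20 to 35 (cap) — 100 left.
Give Lab V 35 more to hit its cap of 40 — 65 left.
Give Lab W 40 more to hit its cap of 50 — 25 left.
Give Lab C 5 more to hit its cap of 15 — 20 left.
Lab B: +20 (room for 65) → 35. Pool exhausted.
Total = 15×40 + 13×50 + 20×35 + 10×15 + 8×35 = 2380.

2380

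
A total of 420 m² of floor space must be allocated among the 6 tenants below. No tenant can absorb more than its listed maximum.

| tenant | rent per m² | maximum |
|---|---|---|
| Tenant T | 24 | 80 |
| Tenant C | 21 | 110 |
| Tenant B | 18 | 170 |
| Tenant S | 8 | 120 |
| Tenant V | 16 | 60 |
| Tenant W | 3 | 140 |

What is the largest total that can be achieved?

Rank by rent per m²: Tenant T 24 > Tenant C 21 > Tenant B 18 > Tenant V 16 > Tenant S 8 > Tenant W 3.
Tenant T: +80 to 80 (cap) — 340 left.
Tenant C takes 110 to reach its cap of 110 — 230 left.
Tenant B: +170 to 170 (cap) — 60 left.
Give Tenant V 60 to hit its cap of 60 — 0 left.
Total = 24×80 + 21×110 + 18×170 + 16×60 = 8250.

8250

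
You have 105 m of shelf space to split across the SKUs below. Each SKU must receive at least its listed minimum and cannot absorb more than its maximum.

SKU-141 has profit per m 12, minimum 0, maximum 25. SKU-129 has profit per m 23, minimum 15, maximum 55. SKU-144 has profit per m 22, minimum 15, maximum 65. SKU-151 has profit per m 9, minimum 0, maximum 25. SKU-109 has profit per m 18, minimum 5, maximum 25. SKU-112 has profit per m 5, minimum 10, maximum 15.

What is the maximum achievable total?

2175

Meeting every minimum uses 0+15+15+0+5+10 = 45 m, leaving 60.
Highest profit per m first: SKU-129 23 > SKU-144 22 > SKU-109 18 > SKU-141 12 > SKU-151 9 > SKU-112 5.
SKU-129: +40 to 55 (cap) ; 20 left.
SKU-144 has room for 50 more but only 20 remain, so it gets 35.
Total = 23×55 + 22×35 + 18×5 + 5×10 = 2175.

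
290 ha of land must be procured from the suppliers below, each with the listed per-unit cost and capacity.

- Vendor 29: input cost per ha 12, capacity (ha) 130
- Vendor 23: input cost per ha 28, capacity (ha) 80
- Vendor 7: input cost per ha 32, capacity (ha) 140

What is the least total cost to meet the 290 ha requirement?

Fill from the cheapest supplier first.
Vendor 29 at 12: take all 130 ha ; 160 still needed.
Vendor 23 (28): use full 80 ; 80 ha to go.
Vendor 7 at 32: take 80 of its 140 ; requirement met.
Cost = 130×12 + 80×28 + 80×32 = 6360.

6360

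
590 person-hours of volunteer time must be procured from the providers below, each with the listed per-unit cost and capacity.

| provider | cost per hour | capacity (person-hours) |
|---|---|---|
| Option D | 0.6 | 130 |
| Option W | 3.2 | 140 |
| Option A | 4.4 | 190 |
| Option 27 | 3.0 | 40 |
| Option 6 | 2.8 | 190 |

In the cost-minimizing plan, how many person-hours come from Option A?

Use providers in increasing cost order.
Option D (0.6): use full 130 ; 460 person-hours to go.
Option 6 at 2.8: take all 190 person-hours ; 270 still needed.
Take 40 from Option 27 at 3.0 ; need 230 more.
Option W (3.2): use full 140 ; 90 person-hours to go.
Option A (4.4): take the remaining 90 ; done.

90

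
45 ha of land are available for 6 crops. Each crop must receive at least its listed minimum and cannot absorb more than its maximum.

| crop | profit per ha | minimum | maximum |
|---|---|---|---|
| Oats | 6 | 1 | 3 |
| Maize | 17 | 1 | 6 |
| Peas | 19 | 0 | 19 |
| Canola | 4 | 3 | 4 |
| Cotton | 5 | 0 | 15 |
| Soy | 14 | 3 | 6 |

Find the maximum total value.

Meeting every minimum uses 1+1+0+3+0+3 = 8 ha, leaving 37.
Highest profit per ha first: Peas 19 > Maize 17 > Soy 14 > Oats 6 > Cotton 5 > Canola 4.
Give Peas 19 more to hit its cap of 19 ; 18 left.
Give Maize 5 more to hit its cap of 6 ; 13 left.
Soy: +3 to 6 (cap) ; 10 left.
Oats: +2 to 3 (cap) ; 8 left.
Only 8 left; Cotton takes them to reach 8.
Total = 6×3 + 17×6 + 19×19 + 4×3 + 5×8 + 14×6 = 617.

617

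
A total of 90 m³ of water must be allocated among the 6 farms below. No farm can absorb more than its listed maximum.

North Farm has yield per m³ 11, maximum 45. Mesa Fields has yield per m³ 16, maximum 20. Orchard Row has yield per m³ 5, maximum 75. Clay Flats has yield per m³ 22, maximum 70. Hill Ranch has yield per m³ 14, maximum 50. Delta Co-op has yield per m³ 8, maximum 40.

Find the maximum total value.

1860

Order the farms by yield per m³: Clay Flats 22 > Mesa Fields 16 > Hill Ranch 14 > North Farm 11 > Delta Co-op 8 > Orchard Row 5.
Give Clay Flats 70 to hit its cap of 70 ; 20 left.
Mesa Fields takes 20 to reach its cap of 20 ; 0 left.
Total = 16×20 + 22×70 = 1860.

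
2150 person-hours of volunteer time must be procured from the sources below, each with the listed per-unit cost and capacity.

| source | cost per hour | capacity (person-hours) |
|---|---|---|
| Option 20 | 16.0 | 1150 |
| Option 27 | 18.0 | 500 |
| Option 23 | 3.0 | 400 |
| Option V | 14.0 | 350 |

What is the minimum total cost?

29000

Use sources in increasing cost order.
Take 400 from Option 23 at 3.0 ; need 1750 more.
Take 350 from Option V at 14.0 ; need 1400 more.
Take 1150 from Option 20 at 16.0 ; need 250 more.
Option 27 (18.0): take the remaining 250 ; done.
Cost = 400×3.0 + 350×14.0 + 1150×16.0 + 250×18.0 = 29000.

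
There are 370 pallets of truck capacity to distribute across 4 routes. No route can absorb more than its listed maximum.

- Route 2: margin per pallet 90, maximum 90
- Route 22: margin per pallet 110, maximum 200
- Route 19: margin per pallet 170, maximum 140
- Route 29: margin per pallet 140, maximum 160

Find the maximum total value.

53900

Highest margin per pallet first: Route 19 170 > Route 29 140 > Route 22 110 > Route 2 90.
Route 19 takes 140 to reach its cap of 140 — 230 left.
Give Route 29 160 to hit its cap of 160 — 70 left.
Only 70 left; Route 22 takes them to reach 70.
Total = 110×70 + 170×140 + 140×160 = 53900.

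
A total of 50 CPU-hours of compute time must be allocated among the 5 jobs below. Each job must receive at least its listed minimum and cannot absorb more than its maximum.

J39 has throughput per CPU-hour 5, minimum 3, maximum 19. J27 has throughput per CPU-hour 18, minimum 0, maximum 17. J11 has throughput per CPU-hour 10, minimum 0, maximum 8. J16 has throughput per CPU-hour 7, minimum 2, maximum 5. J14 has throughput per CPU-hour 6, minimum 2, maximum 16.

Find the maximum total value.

537

Meeting every minimum uses 3+0+0+2+2 = 7 CPU-hours, leaving 43.
Highest throughput per CPU-hour first: J27 18 > J11 10 > J16 7 > J14 6 > J39 5.
J27 takes 17 more to reach its cap of 17 — 26 left.
J11 takes 8 more to reach its cap of 8 — 18 left.
J16 takes 3 more to reach its cap of 5 — 15 left.
J14 takes 14 more to reach its cap of 16 — 1 left.
Only 1 left; J39 takes them to reach 4.
Total = 5×4 + 18×17 + 10×8 + 7×5 + 6×16 = 537.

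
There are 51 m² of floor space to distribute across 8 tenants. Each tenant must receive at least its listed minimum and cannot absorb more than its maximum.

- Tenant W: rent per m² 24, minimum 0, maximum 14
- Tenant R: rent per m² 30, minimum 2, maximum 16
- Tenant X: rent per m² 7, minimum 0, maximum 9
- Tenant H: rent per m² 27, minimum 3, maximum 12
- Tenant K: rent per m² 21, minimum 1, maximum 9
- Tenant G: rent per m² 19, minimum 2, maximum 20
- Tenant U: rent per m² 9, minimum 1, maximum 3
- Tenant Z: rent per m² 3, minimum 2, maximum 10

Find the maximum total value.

Meeting every minimum uses 0+2+0+3+1+2+1+2 = 11 m², leaving 40.
Rank by rent per m²: Tenant R 30 > Tenant H 27 > Tenant W 24 > Tenant K 21 > Tenant G 19 > Tenant U 9 > Tenant X 7 > Tenant Z 3.
Tenant R: +14 to 16 (cap) — 26 left.
Tenant H: +9 to 12 (cap) — 17 left.
Tenant W: +14 to 14 (cap) — 3 left.
Only 3 left; Tenant K takes them to reach 4.
Total = 24×14 + 30×16 + 27×12 + 21×4 + 19×2 + 9×1 + 3×2 = 1277.

1277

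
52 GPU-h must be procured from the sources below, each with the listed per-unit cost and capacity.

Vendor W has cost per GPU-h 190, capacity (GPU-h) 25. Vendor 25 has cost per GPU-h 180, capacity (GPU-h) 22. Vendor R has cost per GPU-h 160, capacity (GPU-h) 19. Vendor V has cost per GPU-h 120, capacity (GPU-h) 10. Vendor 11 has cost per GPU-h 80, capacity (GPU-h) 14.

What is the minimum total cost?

6980

Cheapest first:
Take 14 from Vendor 11 at 80 → need 38 more.
Take 10 from Vendor V at 120 → need 28 more.
Vendor R at 160: take all 19 GPU-h → 9 still needed.
Vendor 25 (180): take the remaining 9 → done.
Vendor W: unused.
Cost = 14×80 + 10×120 + 19×160 + 9×180 = 6980.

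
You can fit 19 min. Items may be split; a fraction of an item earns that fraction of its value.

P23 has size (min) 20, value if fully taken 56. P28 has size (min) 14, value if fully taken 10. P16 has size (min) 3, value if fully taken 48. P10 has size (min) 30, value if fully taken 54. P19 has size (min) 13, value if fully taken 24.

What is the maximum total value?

92.8

Sort by value density: P16 48/3≈16, P23 56/20≈2.8, P19 24/13≈1.85, P10 54/30≈1.8, P28 10/14≈0.714.
All 3 min of P16 fit (value 48) ; 16 remain.
Fill the last 16 min with part of P23: 16/20 of it earns 44.8.
Total value = 92.8.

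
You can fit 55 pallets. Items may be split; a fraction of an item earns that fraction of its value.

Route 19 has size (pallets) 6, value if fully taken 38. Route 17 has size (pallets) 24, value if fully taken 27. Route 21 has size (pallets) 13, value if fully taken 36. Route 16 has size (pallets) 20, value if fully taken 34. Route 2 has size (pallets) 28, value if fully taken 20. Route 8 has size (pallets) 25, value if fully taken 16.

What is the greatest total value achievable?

126

Rank by value-to-size ratio: Route 19 38/6≈6.33, Route 21 36/13≈2.77, Route 16 34/20≈1.7, Route 17 27/24≈1.12, Route 2 20/28≈0.714, Route 8 16/25≈0.64.
Route 19: take in full, 6 pallets for value 38 — 49 left.
Take all of Route 21 (13 pallets, value 36) — 36 pallets left.
Route 16: take in full, 20 pallets for value 34 — 16 left.
16 pallets left: a 16/24 share of Route 17 gives 27×16/24 = 18.
Total value = 126.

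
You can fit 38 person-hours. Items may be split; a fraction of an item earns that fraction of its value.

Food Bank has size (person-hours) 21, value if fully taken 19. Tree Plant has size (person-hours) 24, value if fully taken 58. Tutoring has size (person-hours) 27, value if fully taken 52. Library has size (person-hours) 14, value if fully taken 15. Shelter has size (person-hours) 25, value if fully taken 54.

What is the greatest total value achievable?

88.24

Sort by value density: Tree Plant 58/24≈2.42, Shelter 54/25≈2.16, Tutoring 52/27≈1.93, Library 15/14≈1.07, Food Bank 19/21≈0.905.
All 24 person-hours of Tree Plant fit (value 58) → 14 remain.
Only 14 person-hours remain; take 14/25 of Shelter for value 54×14/25 = 30.24.
Total value = 88.24.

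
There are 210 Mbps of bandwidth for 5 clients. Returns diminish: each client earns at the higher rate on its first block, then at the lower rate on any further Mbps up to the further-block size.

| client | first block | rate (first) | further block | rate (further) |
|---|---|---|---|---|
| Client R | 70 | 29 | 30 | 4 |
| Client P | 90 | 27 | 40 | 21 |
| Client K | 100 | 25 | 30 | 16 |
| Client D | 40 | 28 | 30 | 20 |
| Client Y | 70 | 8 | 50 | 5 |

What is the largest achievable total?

Rank every tier by rate: Client R/first 29 > Client D/first 28 > Client P/first 27 > Client K/first 25 > Client P/second 21 > Client D/second 20 > Client K/second 16 > Client Y/first 8 > Client Y/second 5 > Client R/second 4.
Fill Client R first block (70 at 29) → 140 left.
Client D first at 28: fill all 40 → 100 left.
Client P first at 27: fill all 90 → 10 left.
Client K/first: +10 of 100 at 25; pool empty.
Total = 29×70 + 28×40 + 27×90 + 25×10 = 5830.

5830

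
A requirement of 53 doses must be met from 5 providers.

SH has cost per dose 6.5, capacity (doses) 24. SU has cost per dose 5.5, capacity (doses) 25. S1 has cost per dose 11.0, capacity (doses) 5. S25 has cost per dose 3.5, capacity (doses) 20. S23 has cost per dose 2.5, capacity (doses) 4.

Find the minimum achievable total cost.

Cheapest first:
Take 4 from S23 at 2.5 ; need 49 more.
S25 at 3.5: take all 20 doses ; 29 still needed.
SU (5.5): use full 25 ; 4 doses to go.
Take 4 from SH at 6.5 to finish.
S1: unused.
Cost = 4×2.5 + 20×3.5 + 25×5.5 + 4×6.5 = 243.5.

243.5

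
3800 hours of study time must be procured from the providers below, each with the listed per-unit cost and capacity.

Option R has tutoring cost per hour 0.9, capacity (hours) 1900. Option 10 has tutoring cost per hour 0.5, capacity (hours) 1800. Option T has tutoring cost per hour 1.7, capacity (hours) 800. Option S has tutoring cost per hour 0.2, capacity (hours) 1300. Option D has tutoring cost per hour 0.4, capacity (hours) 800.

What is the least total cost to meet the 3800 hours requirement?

Cheapest first:
Take 1300 from Option S at 0.2 → need 2500 more.
Option D at 0.4: take all 800 hours → 1700 still needed.
Option 10 at 0.5: take 1700 of its 1800 → requirement met.
Option R, Option T: unused.
Cost = 1300×0.2 + 800×0.4 + 1700×0.5 = 1430.

1430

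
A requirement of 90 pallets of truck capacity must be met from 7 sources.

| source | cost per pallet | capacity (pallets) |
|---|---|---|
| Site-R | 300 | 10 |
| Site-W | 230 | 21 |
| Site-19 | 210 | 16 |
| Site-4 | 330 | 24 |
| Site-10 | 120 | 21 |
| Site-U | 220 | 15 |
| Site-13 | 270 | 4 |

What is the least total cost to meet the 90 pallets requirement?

19080

Fill from the cheapest source first.
Take 21 from Site-10 at 120 ; need 69 more.
Take 16 from Site-19 at 210 ; need 53 more.
Site-U (220): use full 15 ; 38 pallets to go.
Site-W (230): use full 21 ; 17 pallets to go.
Site-13 at 270: take all 4 pallets ; 13 still needed.
Site-R (300): use full 10 ; 3 pallets to go.
Site-4 (330): take the remaining 3 ; done.
Cost = 21×120 + 16×210 + 15×220 + 21×230 + 4×270 + 10×300 + 3×330 = 19080.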